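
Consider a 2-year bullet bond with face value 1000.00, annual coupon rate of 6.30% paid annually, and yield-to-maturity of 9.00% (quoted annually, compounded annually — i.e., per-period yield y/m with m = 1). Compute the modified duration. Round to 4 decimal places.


Answer: Modified duration = 1.7792

Derivation:
Coupon per period c = face * coupon_rate / m = 63.000000
Periods per year m = 1; per-period yield y/m = 0.090000
Number of cashflows N = 2
Cashflows (t years, CF_t, discount factor 1/(1+y/m)^(m*t), PV):
  t = 1.0000: CF_t = 63.000000, DF = 0.917431, PV = 57.798165
  t = 2.0000: CF_t = 1063.000000, DF = 0.841680, PV = 894.705833
Price P = sum_t PV_t = 952.503998
First compute Macaulay numerator sum_t t * PV_t:
  t * PV_t at t = 1.0000: 57.798165
  t * PV_t at t = 2.0000: 1789.411666
Macaulay duration D = 1847.209831 / 952.503998 = 1.939320
Modified duration = D / (1 + y/m) = 1.939320 / (1 + 0.090000) = 1.779192


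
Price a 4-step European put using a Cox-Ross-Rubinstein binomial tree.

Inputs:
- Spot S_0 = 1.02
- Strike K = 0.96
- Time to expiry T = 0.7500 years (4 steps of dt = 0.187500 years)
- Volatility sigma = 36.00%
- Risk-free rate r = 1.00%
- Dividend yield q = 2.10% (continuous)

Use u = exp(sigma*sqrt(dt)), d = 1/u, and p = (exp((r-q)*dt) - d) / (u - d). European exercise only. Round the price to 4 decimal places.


dt = T/N = 0.187500
u = exp(sigma*sqrt(dt)) = 1.168691; d = 1/u = 0.855658
p = (exp((r-q)*dt) - d) / (u - d) = 0.454526
Discount per step: exp(-r*dt) = 0.998127
Stock lattice S(k, i) with i counting down-moves:
  k=0: S(0,0) = 1.0200
  k=1: S(1,0) = 1.1921; S(1,1) = 0.8728
  k=2: S(2,0) = 1.3932; S(2,1) = 1.0200; S(2,2) = 0.7468
  k=3: S(3,0) = 1.6282; S(3,1) = 1.1921; S(3,2) = 0.8728; S(3,3) = 0.6390
  k=4: S(4,0) = 1.9028; S(4,1) = 1.3932; S(4,2) = 1.0200; S(4,3) = 0.7468; S(4,4) = 0.5468
Terminal payoffs V(N, i) = max(K - S_T, 0):
  V(4,0) = 0.000000; V(4,1) = 0.000000; V(4,2) = 0.000000; V(4,3) = 0.213206; V(4,4) = 0.413235
Backward induction: V(k, i) = exp(-r*dt) * [p * V(k+1, i) + (1-p) * V(k+1, i+1)].
  V(3,0) = exp(-r*dt) * [p*0.000000 + (1-p)*0.000000] = 0.000000
  V(3,1) = exp(-r*dt) * [p*0.000000 + (1-p)*0.000000] = 0.000000
  V(3,2) = exp(-r*dt) * [p*0.000000 + (1-p)*0.213206] = 0.116081
  V(3,3) = exp(-r*dt) * [p*0.213206 + (1-p)*0.413235] = 0.321713
  V(2,0) = exp(-r*dt) * [p*0.000000 + (1-p)*0.000000] = 0.000000
  V(2,1) = exp(-r*dt) * [p*0.000000 + (1-p)*0.116081] = 0.063200
  V(2,2) = exp(-r*dt) * [p*0.116081 + (1-p)*0.321713] = 0.227820
  V(1,0) = exp(-r*dt) * [p*0.000000 + (1-p)*0.063200] = 0.034410
  V(1,1) = exp(-r*dt) * [p*0.063200 + (1-p)*0.227820] = 0.152710
  V(0,0) = exp(-r*dt) * [p*0.034410 + (1-p)*0.152710] = 0.098754

Answer: Price = V(0,0) = 0.0988


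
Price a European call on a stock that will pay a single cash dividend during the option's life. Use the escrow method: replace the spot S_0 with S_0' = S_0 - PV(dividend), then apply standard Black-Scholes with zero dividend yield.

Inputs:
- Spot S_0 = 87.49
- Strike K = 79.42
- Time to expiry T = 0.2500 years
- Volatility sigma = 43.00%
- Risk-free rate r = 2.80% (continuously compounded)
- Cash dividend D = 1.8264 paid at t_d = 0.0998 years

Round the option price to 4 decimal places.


Answer: Price = 10.9569

Derivation:
PV(D) = D * exp(-r * t_d) = 1.8264 * 0.99720950 = 1.82130343
S_0' = S_0 - PV(D) = 87.4900 - 1.82130343 = 85.66869657
d1 = (ln(S_0'/K) + (r + sigma^2/2)*T) / (sigma*sqrt(T)) = 0.49232449
d2 = d1 - sigma*sqrt(T) = 0.27732449
exp(-rT) = 0.99302444
N(d1) = 0.68875502; N(d2) = 0.60923452
C = S_0' * N(d1) - K * exp(-rT) * N(d2) = 85.66869657 * 0.68875502 - 79.4200 * 0.99302444 * 0.60923452 = 10.9569


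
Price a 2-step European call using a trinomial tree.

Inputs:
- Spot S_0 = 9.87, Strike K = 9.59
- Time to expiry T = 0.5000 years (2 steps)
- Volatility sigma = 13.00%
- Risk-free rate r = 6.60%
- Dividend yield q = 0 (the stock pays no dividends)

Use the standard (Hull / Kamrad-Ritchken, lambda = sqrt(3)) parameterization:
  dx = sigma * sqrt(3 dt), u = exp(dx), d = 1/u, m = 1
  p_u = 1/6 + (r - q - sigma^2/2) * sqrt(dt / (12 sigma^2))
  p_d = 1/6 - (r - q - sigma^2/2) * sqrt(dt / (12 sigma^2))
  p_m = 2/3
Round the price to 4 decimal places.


Answer: Price = V(0,0) = 0.7090

Derivation:
dt = T/N = 0.250000; dx = sigma*sqrt(3*dt) = 0.112583
u = exp(dx) = 1.119165; d = 1/u = 0.893523
p_u = 0.230564, p_m = 0.666667, p_d = 0.102770
Discount per step: exp(-r*dt) = 0.983635
Stock lattice S(k, j) with j the centered position index:
  k=0: S(0,+0) = 9.8700
  k=1: S(1,-1) = 8.8191; S(1,+0) = 9.8700; S(1,+1) = 11.0462
  k=2: S(2,-2) = 7.8800; S(2,-1) = 8.8191; S(2,+0) = 9.8700; S(2,+1) = 11.0462; S(2,+2) = 12.3625
Terminal payoffs V(N, j) = max(S_T - K, 0):
  V(2,-2) = 0.000000; V(2,-1) = 0.000000; V(2,+0) = 0.280000; V(2,+1) = 1.456163; V(2,+2) = 2.772485
Backward induction: V(k, j) = exp(-r*dt) * [p_u * V(k+1, j+1) + p_m * V(k+1, j) + p_d * V(k+1, j-1)]
  V(1,-1) = exp(-r*dt) * [p_u*0.280000 + p_m*0.000000 + p_d*0.000000] = 0.063501
  V(1,+0) = exp(-r*dt) * [p_u*1.456163 + p_m*0.280000 + p_d*0.000000] = 0.513856
  V(1,+1) = exp(-r*dt) * [p_u*2.772485 + p_m*1.456163 + p_d*0.280000] = 1.611968
  V(0,+0) = exp(-r*dt) * [p_u*1.611968 + p_m*0.513856 + p_d*0.063501] = 0.708963


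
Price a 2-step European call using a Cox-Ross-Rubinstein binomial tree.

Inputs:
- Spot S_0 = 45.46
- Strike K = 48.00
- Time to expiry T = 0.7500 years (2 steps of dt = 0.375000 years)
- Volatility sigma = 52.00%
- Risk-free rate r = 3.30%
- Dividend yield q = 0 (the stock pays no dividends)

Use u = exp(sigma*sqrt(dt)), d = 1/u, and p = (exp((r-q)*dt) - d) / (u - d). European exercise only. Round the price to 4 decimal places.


Answer: Price = V(0,0) = 7.1757

Derivation:
dt = T/N = 0.375000
u = exp(sigma*sqrt(dt)) = 1.374972; d = 1/u = 0.727287
p = (exp((r-q)*dt) - d) / (u - d) = 0.440283
Discount per step: exp(-r*dt) = 0.987701
Stock lattice S(k, i) with i counting down-moves:
  k=0: S(0,0) = 45.4600
  k=1: S(1,0) = 62.5062; S(1,1) = 33.0625
  k=2: S(2,0) = 85.9444; S(2,1) = 45.4600; S(2,2) = 24.0459
Terminal payoffs V(N, i) = max(S_T - K, 0):
  V(2,0) = 37.944364; V(2,1) = 0.000000; V(2,2) = 0.000000
Backward induction: V(k, i) = exp(-r*dt) * [p * V(k+1, i) + (1-p) * V(k+1, i+1)].
  V(1,0) = exp(-r*dt) * [p*37.944364 + (1-p)*0.000000] = 16.500783
  V(1,1) = exp(-r*dt) * [p*0.000000 + (1-p)*0.000000] = 0.000000
  V(0,0) = exp(-r*dt) * [p*16.500783 + (1-p)*0.000000] = 7.175659


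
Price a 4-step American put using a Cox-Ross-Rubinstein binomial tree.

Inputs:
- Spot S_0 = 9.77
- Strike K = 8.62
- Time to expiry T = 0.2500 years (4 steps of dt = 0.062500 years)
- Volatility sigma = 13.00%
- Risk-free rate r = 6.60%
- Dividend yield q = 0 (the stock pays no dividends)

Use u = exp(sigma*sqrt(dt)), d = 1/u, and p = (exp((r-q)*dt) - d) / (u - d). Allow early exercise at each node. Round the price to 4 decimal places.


dt = T/N = 0.062500
u = exp(sigma*sqrt(dt)) = 1.033034; d = 1/u = 0.968022
p = (exp((r-q)*dt) - d) / (u - d) = 0.555457
Discount per step: exp(-r*dt) = 0.995883
Stock lattice S(k, i) with i counting down-moves:
  k=0: S(0,0) = 9.7700
  k=1: S(1,0) = 10.0927; S(1,1) = 9.4576
  k=2: S(2,0) = 10.4261; S(2,1) = 9.7700; S(2,2) = 9.1551
  k=3: S(3,0) = 10.7706; S(3,1) = 10.0927; S(3,2) = 9.4576; S(3,3) = 8.8624
  k=4: S(4,0) = 11.1264; S(4,1) = 10.4261; S(4,2) = 9.7700; S(4,3) = 9.1551; S(4,4) = 8.5790
Terminal payoffs V(N, i) = max(K - S_T, 0):
  V(4,0) = 0.000000; V(4,1) = 0.000000; V(4,2) = 0.000000; V(4,3) = 0.000000; V(4,4) = 0.041008
Backward induction: V(k, i) = exp(-r*dt) * [p * V(k+1, i) + (1-p) * V(k+1, i+1)]; then take max(V_cont, immediate exercise) for American.
  V(3,0) = exp(-r*dt) * [p*0.000000 + (1-p)*0.000000] = 0.000000; exercise = 0.000000; V(3,0) = max -> 0.000000
  V(3,1) = exp(-r*dt) * [p*0.000000 + (1-p)*0.000000] = 0.000000; exercise = 0.000000; V(3,1) = max -> 0.000000
  V(3,2) = exp(-r*dt) * [p*0.000000 + (1-p)*0.000000] = 0.000000; exercise = 0.000000; V(3,2) = max -> 0.000000
  V(3,3) = exp(-r*dt) * [p*0.000000 + (1-p)*0.041008] = 0.018155; exercise = 0.000000; V(3,3) = max -> 0.018155
  V(2,0) = exp(-r*dt) * [p*0.000000 + (1-p)*0.000000] = 0.000000; exercise = 0.000000; V(2,0) = max -> 0.000000
  V(2,1) = exp(-r*dt) * [p*0.000000 + (1-p)*0.000000] = 0.000000; exercise = 0.000000; V(2,1) = max -> 0.000000
  V(2,2) = exp(-r*dt) * [p*0.000000 + (1-p)*0.018155] = 0.008037; exercise = 0.000000; V(2,2) = max -> 0.008037
  V(1,0) = exp(-r*dt) * [p*0.000000 + (1-p)*0.000000] = 0.000000; exercise = 0.000000; V(1,0) = max -> 0.000000
  V(1,1) = exp(-r*dt) * [p*0.000000 + (1-p)*0.008037] = 0.003558; exercise = 0.000000; V(1,1) = max -> 0.003558
  V(0,0) = exp(-r*dt) * [p*0.000000 + (1-p)*0.003558] = 0.001575; exercise = 0.000000; V(0,0) = max -> 0.001575

Answer: Price = V(0,0) = 0.0016


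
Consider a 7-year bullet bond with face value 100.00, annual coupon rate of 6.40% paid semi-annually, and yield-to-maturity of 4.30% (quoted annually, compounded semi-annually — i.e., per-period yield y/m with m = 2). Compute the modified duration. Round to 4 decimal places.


Coupon per period c = face * coupon_rate / m = 3.200000
Periods per year m = 2; per-period yield y/m = 0.021500
Number of cashflows N = 14
Cashflows (t years, CF_t, discount factor 1/(1+y/m)^(m*t), PV):
  t = 0.5000: CF_t = 3.200000, DF = 0.978953, PV = 3.132648
  t = 1.0000: CF_t = 3.200000, DF = 0.958348, PV = 3.066714
  t = 1.5000: CF_t = 3.200000, DF = 0.938177, PV = 3.002167
  t = 2.0000: CF_t = 3.200000, DF = 0.918431, PV = 2.938979
  t = 2.5000: CF_t = 3.200000, DF = 0.899100, PV = 2.877121
  t = 3.0000: CF_t = 3.200000, DF = 0.880177, PV = 2.816565
  t = 3.5000: CF_t = 3.200000, DF = 0.861651, PV = 2.757283
  t = 4.0000: CF_t = 3.200000, DF = 0.843515, PV = 2.699249
  t = 4.5000: CF_t = 3.200000, DF = 0.825762, PV = 2.642437
  t = 5.0000: CF_t = 3.200000, DF = 0.808381, PV = 2.586820
  t = 5.5000: CF_t = 3.200000, DF = 0.791367, PV = 2.532374
  t = 6.0000: CF_t = 3.200000, DF = 0.774711, PV = 2.479074
  t = 6.5000: CF_t = 3.200000, DF = 0.758405, PV = 2.426896
  t = 7.0000: CF_t = 103.200000, DF = 0.742442, PV = 76.620063
Price P = sum_t PV_t = 112.578391
First compute Macaulay numerator sum_t t * PV_t:
  t * PV_t at t = 0.5000: 1.566324
  t * PV_t at t = 1.0000: 3.066714
  t * PV_t at t = 1.5000: 4.503251
  t * PV_t at t = 2.0000: 5.877958
  t * PV_t at t = 2.5000: 7.192802
  t * PV_t at t = 3.0000: 8.449694
  t * PV_t at t = 3.5000: 9.650491
  t * PV_t at t = 4.0000: 10.796998
  t * PV_t at t = 4.5000: 11.890966
  t * PV_t at t = 5.0000: 12.934102
  t * PV_t at t = 5.5000: 13.928059
  t * PV_t at t = 6.0000: 14.874445
  t * PV_t at t = 6.5000: 15.774824
  t * PV_t at t = 7.0000: 536.340440
Macaulay duration D = 656.847068 / 112.578391 = 5.834575
Modified duration = D / (1 + y/m) = 5.834575 / (1 + 0.021500) = 5.711772

Answer: Modified duration = 5.7118


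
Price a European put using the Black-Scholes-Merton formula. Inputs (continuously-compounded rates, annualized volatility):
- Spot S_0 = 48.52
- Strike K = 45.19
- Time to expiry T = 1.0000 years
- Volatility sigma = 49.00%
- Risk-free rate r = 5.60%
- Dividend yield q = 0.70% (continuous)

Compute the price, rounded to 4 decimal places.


Answer: Price = 6.3286

Derivation:
d1 = (ln(S/K) + (r - q + 0.5*sigma^2) * T) / (sigma * sqrt(T)) = 0.49010257
d2 = d1 - sigma * sqrt(T) = 0.00010257
exp(-rT) = 0.94553914; exp(-qT) = 0.99302444
P = K * exp(-rT) * N(-d2) - S_0 * exp(-qT) * N(-d1)
N(-d1) = 0.31203066; N(-d2) = 0.49995908
P = 45.1900 * 0.94553914 * 0.49995908 - 48.5200 * 0.99302444 * 0.31203066 = 6.3286


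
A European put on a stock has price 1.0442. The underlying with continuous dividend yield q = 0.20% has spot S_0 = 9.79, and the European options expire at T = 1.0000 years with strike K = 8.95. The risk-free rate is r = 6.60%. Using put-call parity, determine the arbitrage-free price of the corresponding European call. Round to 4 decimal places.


Put-call parity: C - P = S_0 * exp(-qT) - K * exp(-rT).
S_0 * exp(-qT) = 9.7900 * 0.99800200 = 9.77043957
K * exp(-rT) = 8.9500 * 0.93613086 = 8.37837124
C = P + S*exp(-qT) - K*exp(-rT)
C = 1.0442 + 9.77043957 - 8.37837124 = 2.4363

Answer: Call price = 2.4363


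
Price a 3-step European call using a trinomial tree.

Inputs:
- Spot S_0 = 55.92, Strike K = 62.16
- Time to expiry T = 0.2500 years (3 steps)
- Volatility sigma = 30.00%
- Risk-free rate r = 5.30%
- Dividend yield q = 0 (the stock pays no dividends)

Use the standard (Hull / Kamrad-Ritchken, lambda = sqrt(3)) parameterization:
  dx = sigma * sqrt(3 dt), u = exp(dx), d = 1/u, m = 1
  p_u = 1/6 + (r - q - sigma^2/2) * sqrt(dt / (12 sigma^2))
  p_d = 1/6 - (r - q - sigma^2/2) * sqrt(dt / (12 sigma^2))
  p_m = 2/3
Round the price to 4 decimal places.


Answer: Price = V(0,0) = 1.5349

Derivation:
dt = T/N = 0.083333; dx = sigma*sqrt(3*dt) = 0.150000
u = exp(dx) = 1.161834; d = 1/u = 0.860708
p_u = 0.168889, p_m = 0.666667, p_d = 0.164444
Discount per step: exp(-r*dt) = 0.995593
Stock lattice S(k, j) with j the centered position index:
  k=0: S(0,+0) = 55.9200
  k=1: S(1,-1) = 48.1308; S(1,+0) = 55.9200; S(1,+1) = 64.9698
  k=2: S(2,-2) = 41.4266; S(2,-1) = 48.1308; S(2,+0) = 55.9200; S(2,+1) = 64.9698; S(2,+2) = 75.4841
  k=3: S(3,-3) = 35.6562; S(3,-2) = 41.4266; S(3,-1) = 48.1308; S(3,+0) = 55.9200; S(3,+1) = 64.9698; S(3,+2) = 75.4841; S(3,+3) = 87.7000
Terminal payoffs V(N, j) = max(S_T - K, 0):
  V(3,-3) = 0.000000; V(3,-2) = 0.000000; V(3,-1) = 0.000000; V(3,+0) = 0.000000; V(3,+1) = 2.809771; V(3,+2) = 13.324105; V(3,+3) = 25.540017
Backward induction: V(k, j) = exp(-r*dt) * [p_u * V(k+1, j+1) + p_m * V(k+1, j) + p_d * V(k+1, j-1)]
  V(2,-2) = exp(-r*dt) * [p_u*0.000000 + p_m*0.000000 + p_d*0.000000] = 0.000000
  V(2,-1) = exp(-r*dt) * [p_u*0.000000 + p_m*0.000000 + p_d*0.000000] = 0.000000
  V(2,+0) = exp(-r*dt) * [p_u*2.809771 + p_m*0.000000 + p_d*0.000000] = 0.472448
  V(2,+1) = exp(-r*dt) * [p_u*13.324105 + p_m*2.809771 + p_d*0.000000] = 4.105302
  V(2,+2) = exp(-r*dt) * [p_u*25.540017 + p_m*13.324105 + p_d*2.809771] = 13.598022
  V(1,-1) = exp(-r*dt) * [p_u*0.472448 + p_m*0.000000 + p_d*0.000000] = 0.079440
  V(1,+0) = exp(-r*dt) * [p_u*4.105302 + p_m*0.472448 + p_d*0.000000] = 1.003862
  V(1,+1) = exp(-r*dt) * [p_u*13.598022 + p_m*4.105302 + p_d*0.472448] = 5.088590
  V(0,+0) = exp(-r*dt) * [p_u*5.088590 + p_m*1.003862 + p_d*0.079440] = 1.534917


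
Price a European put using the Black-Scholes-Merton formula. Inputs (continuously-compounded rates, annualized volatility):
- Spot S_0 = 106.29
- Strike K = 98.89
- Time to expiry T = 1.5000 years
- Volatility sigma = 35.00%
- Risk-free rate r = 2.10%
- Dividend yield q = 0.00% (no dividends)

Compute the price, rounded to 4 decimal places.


Answer: Price = 12.4081

Derivation:
d1 = (ln(S/K) + (r - q + 0.5*sigma^2) * T) / (sigma * sqrt(T)) = 0.45616051
d2 = d1 - sigma * sqrt(T) = 0.02749981
exp(-rT) = 0.96899096; exp(-qT) = 1.00000000
P = K * exp(-rT) * N(-d2) - S_0 * exp(-qT) * N(-d1)
N(-d1) = 0.32413728; N(-d2) = 0.48903055
P = 98.8900 * 0.96899096 * 0.48903055 - 106.2900 * 1.00000000 * 0.32413728 = 12.4081


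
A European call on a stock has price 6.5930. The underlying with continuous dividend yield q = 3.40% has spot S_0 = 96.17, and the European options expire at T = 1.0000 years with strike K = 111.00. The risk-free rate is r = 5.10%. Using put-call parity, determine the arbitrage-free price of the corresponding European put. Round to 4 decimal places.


Answer: Put price = 19.1188

Derivation:
Put-call parity: C - P = S_0 * exp(-qT) - K * exp(-rT).
S_0 * exp(-qT) = 96.1700 * 0.96657150 = 92.95518160
K * exp(-rT) = 111.0000 * 0.95027867 = 105.48093243
P = C - S*exp(-qT) + K*exp(-rT)
P = 6.5930 - 92.95518160 + 105.48093243 = 19.1188


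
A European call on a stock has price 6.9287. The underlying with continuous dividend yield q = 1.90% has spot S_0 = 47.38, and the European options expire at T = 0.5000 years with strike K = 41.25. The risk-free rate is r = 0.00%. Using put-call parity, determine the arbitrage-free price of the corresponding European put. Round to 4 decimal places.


Put-call parity: C - P = S_0 * exp(-qT) - K * exp(-rT).
S_0 * exp(-qT) = 47.3800 * 0.99054498 = 46.93202127
K * exp(-rT) = 41.2500 * 1.00000000 = 41.25000000
P = C - S*exp(-qT) + K*exp(-rT)
P = 6.9287 - 46.93202127 + 41.25000000 = 1.2467

Answer: Put price = 1.2467


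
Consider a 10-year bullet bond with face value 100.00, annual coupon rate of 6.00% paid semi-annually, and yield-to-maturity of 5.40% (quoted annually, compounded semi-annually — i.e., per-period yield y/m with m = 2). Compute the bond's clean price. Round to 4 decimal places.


Answer: Price = 104.5896

Derivation:
Coupon per period c = face * coupon_rate / m = 3.000000
Periods per year m = 2; per-period yield y/m = 0.027000
Number of cashflows N = 20
Cashflows (t years, CF_t, discount factor 1/(1+y/m)^(m*t), PV):
  t = 0.5000: CF_t = 3.000000, DF = 0.973710, PV = 2.921130
  t = 1.0000: CF_t = 3.000000, DF = 0.948111, PV = 2.844333
  t = 1.5000: CF_t = 3.000000, DF = 0.923185, PV = 2.769555
  t = 2.0000: CF_t = 3.000000, DF = 0.898914, PV = 2.696743
  t = 2.5000: CF_t = 3.000000, DF = 0.875282, PV = 2.625845
  t = 3.0000: CF_t = 3.000000, DF = 0.852270, PV = 2.556811
  t = 3.5000: CF_t = 3.000000, DF = 0.829864, PV = 2.489592
  t = 4.0000: CF_t = 3.000000, DF = 0.808047, PV = 2.424140
  t = 4.5000: CF_t = 3.000000, DF = 0.786803, PV = 2.360409
  t = 5.0000: CF_t = 3.000000, DF = 0.766118, PV = 2.298353
  t = 5.5000: CF_t = 3.000000, DF = 0.745976, PV = 2.237929
  t = 6.0000: CF_t = 3.000000, DF = 0.726365, PV = 2.179094
  t = 6.5000: CF_t = 3.000000, DF = 0.707268, PV = 2.121805
  t = 7.0000: CF_t = 3.000000, DF = 0.688674, PV = 2.066022
  t = 7.5000: CF_t = 3.000000, DF = 0.670569, PV = 2.011706
  t = 8.0000: CF_t = 3.000000, DF = 0.652939, PV = 1.958818
  t = 8.5000: CF_t = 3.000000, DF = 0.635774, PV = 1.907321
  t = 9.0000: CF_t = 3.000000, DF = 0.619059, PV = 1.857177
  t = 9.5000: CF_t = 3.000000, DF = 0.602784, PV = 1.808351
  t = 10.0000: CF_t = 103.000000, DF = 0.586937, PV = 60.454461
Price P = sum_t PV_t = 104.589594


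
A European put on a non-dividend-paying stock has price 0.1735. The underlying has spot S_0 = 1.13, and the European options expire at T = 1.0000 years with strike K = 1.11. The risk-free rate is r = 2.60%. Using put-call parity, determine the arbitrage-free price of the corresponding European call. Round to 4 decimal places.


Put-call parity: C - P = S_0 * exp(-qT) - K * exp(-rT).
S_0 * exp(-qT) = 1.1300 * 1.00000000 = 1.13000000
K * exp(-rT) = 1.1100 * 0.97433509 = 1.08151195
C = P + S*exp(-qT) - K*exp(-rT)
C = 0.1735 + 1.13000000 - 1.08151195 = 0.2220

Answer: Call price = 0.2220


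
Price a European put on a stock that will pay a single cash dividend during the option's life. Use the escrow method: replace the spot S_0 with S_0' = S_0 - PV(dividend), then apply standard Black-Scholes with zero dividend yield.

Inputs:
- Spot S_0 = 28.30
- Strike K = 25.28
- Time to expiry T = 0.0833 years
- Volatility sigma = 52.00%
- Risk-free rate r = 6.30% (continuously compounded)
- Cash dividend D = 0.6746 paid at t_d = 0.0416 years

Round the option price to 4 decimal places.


PV(D) = D * exp(-r * t_d) = 0.6746 * 0.99738263 = 0.67283432
S_0' = S_0 - PV(D) = 28.3000 - 0.67283432 = 27.62716568
d1 = (ln(S_0'/K) + (r + sigma^2/2)*T) / (sigma*sqrt(T)) = 0.70159455
d2 = d1 - sigma*sqrt(T) = 0.55151350
exp(-rT) = 0.99476585
N(-d1) = 0.24146603; N(-d2) = 0.29064086
P = K * exp(-rT) * N(-d2) - S_0' * N(-d1) = 25.2800 * 0.99476585 * 0.29064086 - 27.62716568 * 0.24146603 = 0.6379

Answer: Price = 0.6379


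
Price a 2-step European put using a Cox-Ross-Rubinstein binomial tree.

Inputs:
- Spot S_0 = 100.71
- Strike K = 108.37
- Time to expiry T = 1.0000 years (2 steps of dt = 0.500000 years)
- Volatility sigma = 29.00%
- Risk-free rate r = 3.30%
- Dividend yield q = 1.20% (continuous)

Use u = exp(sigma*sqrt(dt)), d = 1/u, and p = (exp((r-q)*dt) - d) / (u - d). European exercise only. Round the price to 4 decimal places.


dt = T/N = 0.500000
u = exp(sigma*sqrt(dt)) = 1.227600; d = 1/u = 0.814598
p = (exp((r-q)*dt) - d) / (u - d) = 0.474471
Discount per step: exp(-r*dt) = 0.983635
Stock lattice S(k, i) with i counting down-moves:
  k=0: S(0,0) = 100.7100
  k=1: S(1,0) = 123.6316; S(1,1) = 82.0381
  k=2: S(2,0) = 151.7701; S(2,1) = 100.7100; S(2,2) = 66.8281
Terminal payoffs V(N, i) = max(K - S_T, 0):
  V(2,0) = 0.000000; V(2,1) = 7.660000; V(2,2) = 41.541932
Backward induction: V(k, i) = exp(-r*dt) * [p * V(k+1, i) + (1-p) * V(k+1, i+1)].
  V(1,0) = exp(-r*dt) * [p*0.000000 + (1-p)*7.660000] = 3.959674
  V(1,1) = exp(-r*dt) * [p*7.660000 + (1-p)*41.541932] = 25.049192
  V(0,0) = exp(-r*dt) * [p*3.959674 + (1-p)*25.049192] = 14.796653

Answer: Price = V(0,0) = 14.7967


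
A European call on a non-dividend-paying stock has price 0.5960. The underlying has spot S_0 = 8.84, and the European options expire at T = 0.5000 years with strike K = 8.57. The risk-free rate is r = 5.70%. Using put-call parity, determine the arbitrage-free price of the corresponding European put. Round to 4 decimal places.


Answer: Put price = 0.0852

Derivation:
Put-call parity: C - P = S_0 * exp(-qT) - K * exp(-rT).
S_0 * exp(-qT) = 8.8400 * 1.00000000 = 8.84000000
K * exp(-rT) = 8.5700 * 0.97190229 = 8.32920266
P = C - S*exp(-qT) + K*exp(-rT)
P = 0.5960 - 8.84000000 + 8.32920266 = 0.0852


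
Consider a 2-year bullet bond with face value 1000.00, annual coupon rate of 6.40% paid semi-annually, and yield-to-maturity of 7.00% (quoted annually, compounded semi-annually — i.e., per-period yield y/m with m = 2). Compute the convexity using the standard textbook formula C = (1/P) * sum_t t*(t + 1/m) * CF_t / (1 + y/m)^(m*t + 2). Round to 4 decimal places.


Coupon per period c = face * coupon_rate / m = 32.000000
Periods per year m = 2; per-period yield y/m = 0.035000
Number of cashflows N = 4
Cashflows (t years, CF_t, discount factor 1/(1+y/m)^(m*t), PV):
  t = 0.5000: CF_t = 32.000000, DF = 0.966184, PV = 30.917874
  t = 1.0000: CF_t = 32.000000, DF = 0.933511, PV = 29.872342
  t = 1.5000: CF_t = 32.000000, DF = 0.901943, PV = 28.862167
  t = 2.0000: CF_t = 1032.000000, DF = 0.871442, PV = 899.328379
Price P = sum_t PV_t = 988.980762
Convexity numerator sum_t t*(t + 1/m) * CF_t / (1+y/m)^(m*t + 2):
  t = 0.5000: term = 14.431083
  t = 1.0000: term = 41.829227
  t = 1.5000: term = 80.829424
  t = 2.0000: term = 4197.663325
Convexity = (1/P) * sum = 4334.753059 / 988.980762 = 4.383051

Answer: Convexity = 4.3831


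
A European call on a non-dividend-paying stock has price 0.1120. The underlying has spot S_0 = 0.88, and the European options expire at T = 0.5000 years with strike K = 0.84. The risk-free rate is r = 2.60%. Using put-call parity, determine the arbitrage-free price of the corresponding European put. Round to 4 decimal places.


Answer: Put price = 0.0612

Derivation:
Put-call parity: C - P = S_0 * exp(-qT) - K * exp(-rT).
S_0 * exp(-qT) = 0.8800 * 1.00000000 = 0.88000000
K * exp(-rT) = 0.8400 * 0.98708414 = 0.82915067
P = C - S*exp(-qT) + K*exp(-rT)
P = 0.1120 - 0.88000000 + 0.82915067 = 0.0612


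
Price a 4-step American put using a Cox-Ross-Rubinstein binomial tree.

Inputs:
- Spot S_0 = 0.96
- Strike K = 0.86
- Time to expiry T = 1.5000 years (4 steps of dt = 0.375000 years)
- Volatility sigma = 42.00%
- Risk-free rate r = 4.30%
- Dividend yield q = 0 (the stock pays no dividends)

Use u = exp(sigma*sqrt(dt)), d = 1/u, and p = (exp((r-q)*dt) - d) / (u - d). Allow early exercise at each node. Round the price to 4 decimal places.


Answer: Price = V(0,0) = 0.1168

Derivation:
dt = T/N = 0.375000
u = exp(sigma*sqrt(dt)) = 1.293299; d = 1/u = 0.773216
p = (exp((r-q)*dt) - d) / (u - d) = 0.467309
Discount per step: exp(-r*dt) = 0.984004
Stock lattice S(k, i) with i counting down-moves:
  k=0: S(0,0) = 0.9600
  k=1: S(1,0) = 1.2416; S(1,1) = 0.7423
  k=2: S(2,0) = 1.6057; S(2,1) = 0.9600; S(2,2) = 0.5739
  k=3: S(3,0) = 2.0767; S(3,1) = 1.2416; S(3,2) = 0.7423; S(3,3) = 0.4438
  k=4: S(4,0) = 2.6858; S(4,1) = 1.6057; S(4,2) = 0.9600; S(4,3) = 0.5739; S(4,4) = 0.3431
Terminal payoffs V(N, i) = max(K - S_T, 0):
  V(4,0) = 0.000000; V(4,1) = 0.000000; V(4,2) = 0.000000; V(4,3) = 0.286051; V(4,4) = 0.516857
Backward induction: V(k, i) = exp(-r*dt) * [p * V(k+1, i) + (1-p) * V(k+1, i+1)]; then take max(V_cont, immediate exercise) for American.
  V(3,0) = exp(-r*dt) * [p*0.000000 + (1-p)*0.000000] = 0.000000; exercise = 0.000000; V(3,0) = max -> 0.000000
  V(3,1) = exp(-r*dt) * [p*0.000000 + (1-p)*0.000000] = 0.000000; exercise = 0.000000; V(3,1) = max -> 0.000000
  V(3,2) = exp(-r*dt) * [p*0.000000 + (1-p)*0.286051] = 0.149939; exercise = 0.117712; V(3,2) = max -> 0.149939
  V(3,3) = exp(-r*dt) * [p*0.286051 + (1-p)*0.516857] = 0.402457; exercise = 0.416213; V(3,3) = max -> 0.416213
  V(2,0) = exp(-r*dt) * [p*0.000000 + (1-p)*0.000000] = 0.000000; exercise = 0.000000; V(2,0) = max -> 0.000000
  V(2,1) = exp(-r*dt) * [p*0.000000 + (1-p)*0.149939] = 0.078594; exercise = 0.000000; V(2,1) = max -> 0.078594
  V(2,2) = exp(-r*dt) * [p*0.149939 + (1-p)*0.416213] = 0.287114; exercise = 0.286051; V(2,2) = max -> 0.287114
  V(1,0) = exp(-r*dt) * [p*0.000000 + (1-p)*0.078594] = 0.041197; exercise = 0.000000; V(1,0) = max -> 0.041197
  V(1,1) = exp(-r*dt) * [p*0.078594 + (1-p)*0.287114] = 0.186637; exercise = 0.117712; V(1,1) = max -> 0.186637
  V(0,0) = exp(-r*dt) * [p*0.041197 + (1-p)*0.186637] = 0.116773; exercise = 0.000000; V(0,0) = max -> 0.116773


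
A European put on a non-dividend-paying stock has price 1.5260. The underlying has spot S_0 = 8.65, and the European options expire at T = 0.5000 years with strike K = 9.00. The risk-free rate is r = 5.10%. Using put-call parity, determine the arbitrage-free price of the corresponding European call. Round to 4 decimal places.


Put-call parity: C - P = S_0 * exp(-qT) - K * exp(-rT).
S_0 * exp(-qT) = 8.6500 * 1.00000000 = 8.65000000
K * exp(-rT) = 9.0000 * 0.97482238 = 8.77340141
C = P + S*exp(-qT) - K*exp(-rT)
C = 1.5260 + 8.65000000 - 8.77340141 = 1.4026

Answer: Call price = 1.4026


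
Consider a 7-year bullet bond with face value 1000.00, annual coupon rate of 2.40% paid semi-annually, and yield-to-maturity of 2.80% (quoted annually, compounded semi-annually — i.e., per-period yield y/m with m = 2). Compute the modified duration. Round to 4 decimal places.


Coupon per period c = face * coupon_rate / m = 12.000000
Periods per year m = 2; per-period yield y/m = 0.014000
Number of cashflows N = 14
Cashflows (t years, CF_t, discount factor 1/(1+y/m)^(m*t), PV):
  t = 0.5000: CF_t = 12.000000, DF = 0.986193, PV = 11.834320
  t = 1.0000: CF_t = 12.000000, DF = 0.972577, PV = 11.670927
  t = 1.5000: CF_t = 12.000000, DF = 0.959149, PV = 11.509790
  t = 2.0000: CF_t = 12.000000, DF = 0.945906, PV = 11.350877
  t = 2.5000: CF_t = 12.000000, DF = 0.932847, PV = 11.194159
  t = 3.0000: CF_t = 12.000000, DF = 0.919967, PV = 11.039605
  t = 3.5000: CF_t = 12.000000, DF = 0.907265, PV = 10.887184
  t = 4.0000: CF_t = 12.000000, DF = 0.894739, PV = 10.736868
  t = 4.5000: CF_t = 12.000000, DF = 0.882386, PV = 10.588627
  t = 5.0000: CF_t = 12.000000, DF = 0.870203, PV = 10.442433
  t = 5.5000: CF_t = 12.000000, DF = 0.858188, PV = 10.298257
  t = 6.0000: CF_t = 12.000000, DF = 0.846339, PV = 10.156072
  t = 6.5000: CF_t = 12.000000, DF = 0.834654, PV = 10.015850
  t = 7.0000: CF_t = 1012.000000, DF = 0.823130, PV = 833.007943
Price P = sum_t PV_t = 974.732911
First compute Macaulay numerator sum_t t * PV_t:
  t * PV_t at t = 0.5000: 5.917160
  t * PV_t at t = 1.0000: 11.670927
  t * PV_t at t = 1.5000: 17.264684
  t * PV_t at t = 2.0000: 22.701754
  t * PV_t at t = 2.5000: 27.985397
  t * PV_t at t = 3.0000: 33.118814
  t * PV_t at t = 3.5000: 38.105144
  t * PV_t at t = 4.0000: 42.947471
  t * PV_t at t = 4.5000: 47.648822
  t * PV_t at t = 5.0000: 52.212165
  t * PV_t at t = 5.5000: 56.640416
  t * PV_t at t = 6.0000: 60.936434
  t * PV_t at t = 6.5000: 65.103028
  t * PV_t at t = 7.0000: 5831.055601
Macaulay duration D = 6313.307816 / 974.732911 = 6.476962
Modified duration = D / (1 + y/m) = 6.476962 / (1 + 0.014000) = 6.387536

Answer: Modified duration = 6.3875


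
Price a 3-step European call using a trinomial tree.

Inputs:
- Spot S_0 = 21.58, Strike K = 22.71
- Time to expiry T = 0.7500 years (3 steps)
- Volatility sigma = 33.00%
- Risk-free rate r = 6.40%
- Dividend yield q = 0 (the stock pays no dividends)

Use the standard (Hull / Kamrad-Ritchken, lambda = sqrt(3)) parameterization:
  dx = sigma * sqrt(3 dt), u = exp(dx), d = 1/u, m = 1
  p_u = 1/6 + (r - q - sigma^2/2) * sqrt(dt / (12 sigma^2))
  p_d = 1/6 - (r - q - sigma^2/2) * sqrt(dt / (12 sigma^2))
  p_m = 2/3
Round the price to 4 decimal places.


Answer: Price = V(0,0) = 2.3829

Derivation:
dt = T/N = 0.250000; dx = sigma*sqrt(3*dt) = 0.285788
u = exp(dx) = 1.330811; d = 1/u = 0.751422
p_u = 0.170844, p_m = 0.666667, p_d = 0.162490
Discount per step: exp(-r*dt) = 0.984127
Stock lattice S(k, j) with j the centered position index:
  k=0: S(0,+0) = 21.5800
  k=1: S(1,-1) = 16.2157; S(1,+0) = 21.5800; S(1,+1) = 28.7189
  k=2: S(2,-2) = 12.1848; S(2,-1) = 16.2157; S(2,+0) = 21.5800; S(2,+1) = 28.7189; S(2,+2) = 38.2194
  k=3: S(3,-3) = 9.1559; S(3,-2) = 12.1848; S(3,-1) = 16.2157; S(3,+0) = 21.5800; S(3,+1) = 28.7189; S(3,+2) = 38.2194; S(3,+3) = 50.8628
Terminal payoffs V(N, j) = max(S_T - K, 0):
  V(3,-3) = 0.000000; V(3,-2) = 0.000000; V(3,-1) = 0.000000; V(3,+0) = 0.000000; V(3,+1) = 6.008897; V(3,+2) = 15.509419; V(3,+3) = 28.152815
Backward induction: V(k, j) = exp(-r*dt) * [p_u * V(k+1, j+1) + p_m * V(k+1, j) + p_d * V(k+1, j-1)]
  V(2,-2) = exp(-r*dt) * [p_u*0.000000 + p_m*0.000000 + p_d*0.000000] = 0.000000
  V(2,-1) = exp(-r*dt) * [p_u*0.000000 + p_m*0.000000 + p_d*0.000000] = 0.000000
  V(2,+0) = exp(-r*dt) * [p_u*6.008897 + p_m*0.000000 + p_d*0.000000] = 1.010288
  V(2,+1) = exp(-r*dt) * [p_u*15.509419 + p_m*6.008897 + p_d*0.000000] = 6.549976
  V(2,+2) = exp(-r*dt) * [p_u*28.152815 + p_m*15.509419 + p_d*6.008897] = 15.869769
  V(1,-1) = exp(-r*dt) * [p_u*1.010288 + p_m*0.000000 + p_d*0.000000] = 0.169862
  V(1,+0) = exp(-r*dt) * [p_u*6.549976 + p_m*1.010288 + p_d*0.000000] = 1.764095
  V(1,+1) = exp(-r*dt) * [p_u*15.869769 + p_m*6.549976 + p_d*1.010288] = 7.127111
  V(0,+0) = exp(-r*dt) * [p_u*7.127111 + p_m*1.764095 + p_d*0.169862] = 2.382854


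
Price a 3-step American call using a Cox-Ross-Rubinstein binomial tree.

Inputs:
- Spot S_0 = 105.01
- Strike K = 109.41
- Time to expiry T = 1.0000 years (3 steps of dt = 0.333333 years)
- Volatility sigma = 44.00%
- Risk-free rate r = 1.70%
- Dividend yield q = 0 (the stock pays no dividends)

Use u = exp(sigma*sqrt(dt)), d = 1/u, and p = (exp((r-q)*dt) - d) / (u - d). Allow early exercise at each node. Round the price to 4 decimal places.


dt = T/N = 0.333333
u = exp(sigma*sqrt(dt)) = 1.289216; d = 1/u = 0.775665
p = (exp((r-q)*dt) - d) / (u - d) = 0.447896
Discount per step: exp(-r*dt) = 0.994349
Stock lattice S(k, i) with i counting down-moves:
  k=0: S(0,0) = 105.0100
  k=1: S(1,0) = 135.3806; S(1,1) = 81.4526
  k=2: S(2,0) = 174.5347; S(2,1) = 105.0100; S(2,2) = 63.1800
  k=3: S(3,0) = 225.0129; S(3,1) = 135.3806; S(3,2) = 81.4526; S(3,3) = 49.0065
Terminal payoffs V(N, i) = max(S_T - K, 0):
  V(3,0) = 115.602946; V(3,1) = 25.970550; V(3,2) = 0.000000; V(3,3) = 0.000000
Backward induction: V(k, i) = exp(-r*dt) * [p * V(k+1, i) + (1-p) * V(k+1, i+1)]; then take max(V_cont, immediate exercise) for American.
  V(2,0) = exp(-r*dt) * [p*115.602946 + (1-p)*25.970550] = 65.742979; exercise = 65.124743; V(2,0) = max -> 65.742979
  V(2,1) = exp(-r*dt) * [p*25.970550 + (1-p)*0.000000] = 11.566388; exercise = 0.000000; V(2,1) = max -> 11.566388
  V(2,2) = exp(-r*dt) * [p*0.000000 + (1-p)*0.000000] = 0.000000; exercise = 0.000000; V(2,2) = max -> 0.000000
  V(1,0) = exp(-r*dt) * [p*65.742979 + (1-p)*11.566388] = 35.629417; exercise = 25.970550; V(1,0) = max -> 35.629417
  V(1,1) = exp(-r*dt) * [p*11.566388 + (1-p)*0.000000] = 5.151270; exercise = 0.000000; V(1,1) = max -> 5.151270
  V(0,0) = exp(-r*dt) * [p*35.629417 + (1-p)*5.151270] = 18.696078; exercise = 0.000000; V(0,0) = max -> 18.696078

Answer: Price = V(0,0) = 18.6961


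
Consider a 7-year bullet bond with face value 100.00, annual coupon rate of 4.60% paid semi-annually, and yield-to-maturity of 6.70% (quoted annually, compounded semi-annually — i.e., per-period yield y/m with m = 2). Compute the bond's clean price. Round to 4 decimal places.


Answer: Price = 88.4172

Derivation:
Coupon per period c = face * coupon_rate / m = 2.300000
Periods per year m = 2; per-period yield y/m = 0.033500
Number of cashflows N = 14
Cashflows (t years, CF_t, discount factor 1/(1+y/m)^(m*t), PV):
  t = 0.5000: CF_t = 2.300000, DF = 0.967586, PV = 2.225448
  t = 1.0000: CF_t = 2.300000, DF = 0.936222, PV = 2.153312
  t = 1.5000: CF_t = 2.300000, DF = 0.905876, PV = 2.083514
  t = 2.0000: CF_t = 2.300000, DF = 0.876512, PV = 2.015979
  t = 2.5000: CF_t = 2.300000, DF = 0.848101, PV = 1.950632
  t = 3.0000: CF_t = 2.300000, DF = 0.820611, PV = 1.887404
  t = 3.5000: CF_t = 2.300000, DF = 0.794011, PV = 1.826226
  t = 4.0000: CF_t = 2.300000, DF = 0.768274, PV = 1.767030
  t = 4.5000: CF_t = 2.300000, DF = 0.743371, PV = 1.709754
  t = 5.0000: CF_t = 2.300000, DF = 0.719275, PV = 1.654333
  t = 5.5000: CF_t = 2.300000, DF = 0.695961, PV = 1.600710
  t = 6.0000: CF_t = 2.300000, DF = 0.673402, PV = 1.548824
  t = 6.5000: CF_t = 2.300000, DF = 0.651574, PV = 1.498620
  t = 7.0000: CF_t = 102.300000, DF = 0.630454, PV = 64.495424
Price P = sum_t PV_t = 88.417209


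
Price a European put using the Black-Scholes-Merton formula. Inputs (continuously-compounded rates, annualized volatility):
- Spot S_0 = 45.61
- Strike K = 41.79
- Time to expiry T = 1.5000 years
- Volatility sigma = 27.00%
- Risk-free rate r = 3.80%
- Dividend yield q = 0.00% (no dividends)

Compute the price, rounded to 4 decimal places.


Answer: Price = 3.0381

Derivation:
d1 = (ln(S/K) + (r - q + 0.5*sigma^2) * T) / (sigma * sqrt(T)) = 0.60222645
d2 = d1 - sigma * sqrt(T) = 0.27154534
exp(-rT) = 0.94459407; exp(-qT) = 1.00000000
P = K * exp(-rT) * N(-d2) - S_0 * exp(-qT) * N(-d1)
N(-d1) = 0.27351171; N(-d2) = 0.39298582
P = 41.7900 * 0.94459407 * 0.39298582 - 45.6100 * 1.00000000 * 0.27351171 = 3.0381


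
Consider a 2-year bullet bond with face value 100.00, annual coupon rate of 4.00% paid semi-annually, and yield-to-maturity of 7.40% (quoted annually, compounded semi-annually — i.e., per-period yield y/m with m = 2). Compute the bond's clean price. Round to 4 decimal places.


Coupon per period c = face * coupon_rate / m = 2.000000
Periods per year m = 2; per-period yield y/m = 0.037000
Number of cashflows N = 4
Cashflows (t years, CF_t, discount factor 1/(1+y/m)^(m*t), PV):
  t = 0.5000: CF_t = 2.000000, DF = 0.964320, PV = 1.928640
  t = 1.0000: CF_t = 2.000000, DF = 0.929913, PV = 1.859827
  t = 1.5000: CF_t = 2.000000, DF = 0.896734, PV = 1.793468
  t = 2.0000: CF_t = 102.000000, DF = 0.864739, PV = 88.203363
Price P = sum_t PV_t = 93.785299

Answer: Price = 93.7853


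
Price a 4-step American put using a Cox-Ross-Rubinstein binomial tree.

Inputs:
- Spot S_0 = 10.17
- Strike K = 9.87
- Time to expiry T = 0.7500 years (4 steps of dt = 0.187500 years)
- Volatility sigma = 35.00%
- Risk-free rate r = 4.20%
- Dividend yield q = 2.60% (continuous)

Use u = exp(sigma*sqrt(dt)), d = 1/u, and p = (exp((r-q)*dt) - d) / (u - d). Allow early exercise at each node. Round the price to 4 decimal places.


Answer: Price = V(0,0) = 0.9673

Derivation:
dt = T/N = 0.187500
u = exp(sigma*sqrt(dt)) = 1.163642; d = 1/u = 0.859371
p = (exp((r-q)*dt) - d) / (u - d) = 0.472058
Discount per step: exp(-r*dt) = 0.992156
Stock lattice S(k, i) with i counting down-moves:
  k=0: S(0,0) = 10.1700
  k=1: S(1,0) = 11.8342; S(1,1) = 8.7398
  k=2: S(2,0) = 13.7708; S(2,1) = 10.1700; S(2,2) = 7.5107
  k=3: S(3,0) = 16.0243; S(3,1) = 11.8342; S(3,2) = 8.7398; S(3,3) = 6.4545
  k=4: S(4,0) = 18.6465; S(4,1) = 13.7708; S(4,2) = 10.1700; S(4,3) = 7.5107; S(4,4) = 5.5468
Terminal payoffs V(N, i) = max(K - S_T, 0):
  V(4,0) = 0.000000; V(4,1) = 0.000000; V(4,2) = 0.000000; V(4,3) = 2.359265; V(4,4) = 4.323182
Backward induction: V(k, i) = exp(-r*dt) * [p * V(k+1, i) + (1-p) * V(k+1, i+1)]; then take max(V_cont, immediate exercise) for American.
  V(3,0) = exp(-r*dt) * [p*0.000000 + (1-p)*0.000000] = 0.000000; exercise = 0.000000; V(3,0) = max -> 0.000000
  V(3,1) = exp(-r*dt) * [p*0.000000 + (1-p)*0.000000] = 0.000000; exercise = 0.000000; V(3,1) = max -> 0.000000
  V(3,2) = exp(-r*dt) * [p*0.000000 + (1-p)*2.359265] = 1.235784; exercise = 1.130196; V(3,2) = max -> 1.235784
  V(3,3) = exp(-r*dt) * [p*2.359265 + (1-p)*4.323182] = 3.369460; exercise = 3.415492; V(3,3) = max -> 3.415492
  V(2,0) = exp(-r*dt) * [p*0.000000 + (1-p)*0.000000] = 0.000000; exercise = 0.000000; V(2,0) = max -> 0.000000
  V(2,1) = exp(-r*dt) * [p*0.000000 + (1-p)*1.235784] = 0.647305; exercise = 0.000000; V(2,1) = max -> 0.647305
  V(2,2) = exp(-r*dt) * [p*1.235784 + (1-p)*3.415492] = 2.367823; exercise = 2.359265; V(2,2) = max -> 2.367823
  V(1,0) = exp(-r*dt) * [p*0.000000 + (1-p)*0.647305] = 0.339059; exercise = 0.000000; V(1,0) = max -> 0.339059
  V(1,1) = exp(-r*dt) * [p*0.647305 + (1-p)*2.367823] = 1.543436; exercise = 1.130196; V(1,1) = max -> 1.543436
  V(0,0) = exp(-r*dt) * [p*0.339059 + (1-p)*1.543436] = 0.967252; exercise = 0.000000; V(0,0) = max -> 0.967252


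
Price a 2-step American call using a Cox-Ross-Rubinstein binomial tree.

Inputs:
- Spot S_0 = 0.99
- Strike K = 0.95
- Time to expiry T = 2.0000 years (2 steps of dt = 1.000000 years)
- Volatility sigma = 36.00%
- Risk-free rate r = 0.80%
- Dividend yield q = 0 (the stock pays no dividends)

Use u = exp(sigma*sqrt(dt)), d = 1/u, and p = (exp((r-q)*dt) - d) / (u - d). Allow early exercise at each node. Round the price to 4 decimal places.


Answer: Price = V(0,0) = 0.2091

Derivation:
dt = T/N = 1.000000
u = exp(sigma*sqrt(dt)) = 1.433329; d = 1/u = 0.697676
p = (exp((r-q)*dt) - d) / (u - d) = 0.421878
Discount per step: exp(-r*dt) = 0.992032
Stock lattice S(k, i) with i counting down-moves:
  k=0: S(0,0) = 0.9900
  k=1: S(1,0) = 1.4190; S(1,1) = 0.6907
  k=2: S(2,0) = 2.0339; S(2,1) = 0.9900; S(2,2) = 0.4819
Terminal payoffs V(N, i) = max(S_T - K, 0):
  V(2,0) = 1.083889; V(2,1) = 0.040000; V(2,2) = 0.000000
Backward induction: V(k, i) = exp(-r*dt) * [p * V(k+1, i) + (1-p) * V(k+1, i+1)]; then take max(V_cont, immediate exercise) for American.
  V(1,0) = exp(-r*dt) * [p*1.083889 + (1-p)*0.040000] = 0.476566; exercise = 0.468996; V(1,0) = max -> 0.476566
  V(1,1) = exp(-r*dt) * [p*0.040000 + (1-p)*0.000000] = 0.016741; exercise = 0.000000; V(1,1) = max -> 0.016741
  V(0,0) = exp(-r*dt) * [p*0.476566 + (1-p)*0.016741] = 0.209052; exercise = 0.040000; V(0,0) = max -> 0.209052


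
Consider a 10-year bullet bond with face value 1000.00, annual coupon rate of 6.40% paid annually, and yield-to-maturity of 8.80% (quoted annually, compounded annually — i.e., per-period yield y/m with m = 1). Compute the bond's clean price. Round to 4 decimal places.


Coupon per period c = face * coupon_rate / m = 64.000000
Periods per year m = 1; per-period yield y/m = 0.088000
Number of cashflows N = 10
Cashflows (t years, CF_t, discount factor 1/(1+y/m)^(m*t), PV):
  t = 1.0000: CF_t = 64.000000, DF = 0.919118, PV = 58.823529
  t = 2.0000: CF_t = 64.000000, DF = 0.844777, PV = 54.065744
  t = 3.0000: CF_t = 64.000000, DF = 0.776450, PV = 49.692779
  t = 4.0000: CF_t = 64.000000, DF = 0.713649, PV = 45.673510
  t = 5.0000: CF_t = 64.000000, DF = 0.655927, PV = 41.979329
  t = 6.0000: CF_t = 64.000000, DF = 0.602874, PV = 38.583943
  t = 7.0000: CF_t = 64.000000, DF = 0.554112, PV = 35.463182
  t = 8.0000: CF_t = 64.000000, DF = 0.509294, PV = 32.594837
  t = 9.0000: CF_t = 64.000000, DF = 0.468101, PV = 29.958490
  t = 10.0000: CF_t = 1064.000000, DF = 0.430240, PV = 457.775636
Price P = sum_t PV_t = 844.610980

Answer: Price = 844.6110


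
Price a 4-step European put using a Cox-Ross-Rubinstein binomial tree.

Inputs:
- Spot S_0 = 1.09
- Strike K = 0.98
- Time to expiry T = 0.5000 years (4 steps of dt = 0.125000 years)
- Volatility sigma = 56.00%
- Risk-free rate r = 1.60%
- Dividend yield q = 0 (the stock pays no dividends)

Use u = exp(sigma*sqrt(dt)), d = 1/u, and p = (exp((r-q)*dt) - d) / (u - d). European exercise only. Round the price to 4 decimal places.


Answer: Price = V(0,0) = 0.1142

Derivation:
dt = T/N = 0.125000
u = exp(sigma*sqrt(dt)) = 1.218950; d = 1/u = 0.820378
p = (exp((r-q)*dt) - d) / (u - d) = 0.455687
Discount per step: exp(-r*dt) = 0.998002
Stock lattice S(k, i) with i counting down-moves:
  k=0: S(0,0) = 1.0900
  k=1: S(1,0) = 1.3287; S(1,1) = 0.8942
  k=2: S(2,0) = 1.6196; S(2,1) = 1.0900; S(2,2) = 0.7336
  k=3: S(3,0) = 1.9742; S(3,1) = 1.3287; S(3,2) = 0.8942; S(3,3) = 0.6018
  k=4: S(4,0) = 2.4064; S(4,1) = 1.6196; S(4,2) = 1.0900; S(4,3) = 0.7336; S(4,4) = 0.4937
Terminal payoffs V(N, i) = max(K - S_T, 0):
  V(4,0) = 0.000000; V(4,1) = 0.000000; V(4,2) = 0.000000; V(4,3) = 0.246408; V(4,4) = 0.486278
Backward induction: V(k, i) = exp(-r*dt) * [p * V(k+1, i) + (1-p) * V(k+1, i+1)].
  V(3,0) = exp(-r*dt) * [p*0.000000 + (1-p)*0.000000] = 0.000000
  V(3,1) = exp(-r*dt) * [p*0.000000 + (1-p)*0.000000] = 0.000000
  V(3,2) = exp(-r*dt) * [p*0.000000 + (1-p)*0.246408] = 0.133855
  V(3,3) = exp(-r*dt) * [p*0.246408 + (1-p)*0.486278] = 0.376219
  V(2,0) = exp(-r*dt) * [p*0.000000 + (1-p)*0.000000] = 0.000000
  V(2,1) = exp(-r*dt) * [p*0.000000 + (1-p)*0.133855] = 0.072714
  V(2,2) = exp(-r*dt) * [p*0.133855 + (1-p)*0.376219] = 0.265246
  V(1,0) = exp(-r*dt) * [p*0.000000 + (1-p)*0.072714] = 0.039500
  V(1,1) = exp(-r*dt) * [p*0.072714 + (1-p)*0.265246] = 0.177157
  V(0,0) = exp(-r*dt) * [p*0.039500 + (1-p)*0.177157] = 0.114200
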